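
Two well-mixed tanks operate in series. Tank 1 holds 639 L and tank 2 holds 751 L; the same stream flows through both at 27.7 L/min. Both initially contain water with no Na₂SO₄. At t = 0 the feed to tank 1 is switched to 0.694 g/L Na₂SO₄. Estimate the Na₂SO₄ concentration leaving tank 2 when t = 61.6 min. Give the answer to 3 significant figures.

0.488 g/L

Time constants: τᵢ = Vᵢ/Q for each well-mixed tank.
τ₁ = 639/27.7 = 23.069 min; τ₂ = 751/27.7 = 27.112 min.
Tank 1: C₁ = C_in(1 − e^(−t/τ₁)). Tank 2 (τ₁ ≠ τ₂): C₂ = C_in[1 − (τ₁ e^(−t/τ₁) − τ₂ e^(−t/τ₂))/(τ₁ − τ₂)].
At t = 61.6: e^(−t/τ₁) = 0.069232, e^(−t/τ₂) = 0.10310.
C₂ = 0.694·[1 − (23.069·0.069232 − 27.112·0.10310)/(-4.0433)] = 0.694·0.70367 = 0.48835 g/L.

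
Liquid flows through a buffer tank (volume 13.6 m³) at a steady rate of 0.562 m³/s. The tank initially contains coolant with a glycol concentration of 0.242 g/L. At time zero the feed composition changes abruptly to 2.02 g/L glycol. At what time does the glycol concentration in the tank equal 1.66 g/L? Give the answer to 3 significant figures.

38.6 s

Unsteady species balance (constant V, well mixed): V dC/dt = Q(C_in − C), so τ = V/Q = 24.199 s.
C(t) = C_in + (C₀ − C_in) e^(−t/τ). Set C = 1.66 and solve for t:
e^(−t/τ) = (C − C_in)/(C₀ − C_in) = (1.66 − 2.02)/(0.242 − 2.02) = 0.20247
t = −τ ln(…) = 24.199 × 1.5971 = 38.650 s.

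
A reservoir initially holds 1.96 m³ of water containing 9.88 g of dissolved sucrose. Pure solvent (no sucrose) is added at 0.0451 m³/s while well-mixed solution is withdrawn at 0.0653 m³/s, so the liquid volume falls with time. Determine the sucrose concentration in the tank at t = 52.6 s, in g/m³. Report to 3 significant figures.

Total volume: dV/dt = Q_in − Q_out = -0.020200 m³/s, so V(t) = 1.96 − 0.020200 t and V(52.6) = 0.89748 m³.
No sucrose enters, so dm/dt = −Q_out · (m/V).
Separate: dm/m = −Q_out dt/V(t) ⇒ ln(m/m₀) = −(Q_out/(Q_in−Q_out)) ln(V/V₀).
m = m₀ (V₀/V)^(Q_out/(Q_in−Q_out)) = 9.88 × (1.96/0.89748)^(-3.2327) = 0.79092 g.
C = m/V = 0.79092/0.89748 = 0.88127 g/m³.

0.881 g/m³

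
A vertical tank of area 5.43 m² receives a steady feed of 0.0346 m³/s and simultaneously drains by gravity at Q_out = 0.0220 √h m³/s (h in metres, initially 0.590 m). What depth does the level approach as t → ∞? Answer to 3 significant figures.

2.47 m

Level balance: A dh/dt = 0.0346 − 0.0220 √h. Setting dh/dt = 0:
Q_in = 0.0220 √h_ss ⇒ √h_ss = 0.0346/0.0220 = 1.5727.
h_ss = 1.5727² = 2.4735 m. (Since h₀ = 0.590 m < h_ss, the level will rise toward this value.)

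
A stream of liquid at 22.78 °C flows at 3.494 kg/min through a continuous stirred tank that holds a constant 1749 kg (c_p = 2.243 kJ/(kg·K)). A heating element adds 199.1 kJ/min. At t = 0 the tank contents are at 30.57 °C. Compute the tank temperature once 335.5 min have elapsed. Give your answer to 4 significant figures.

Heat balance on the well-mixed liquid: M c_p dT/dt = ṁ c_p (T_in − T) + 199.1.
τ = M/ṁ = 500.572 min; T_ss = T_in + Q̇/(ṁ c_p) = 22.78 + 199.1/(3.494·2.243) = 48.1850 °C.
Solution: T(t) = T_ss + (T₀ − T_ss) e^(−t/τ).
T(335.5) = 48.1850 + (-17.6150)·e^(−335.5/500.572) = 48.1850 + (-17.6150)·0.511590 = 39.1733 °C.

39.17 °C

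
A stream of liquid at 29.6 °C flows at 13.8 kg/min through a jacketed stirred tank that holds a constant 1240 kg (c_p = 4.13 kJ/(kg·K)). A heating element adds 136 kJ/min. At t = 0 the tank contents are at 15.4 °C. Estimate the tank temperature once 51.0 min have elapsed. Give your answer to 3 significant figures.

M c_p dT/dt = ṁ c_p (T_in − T) + Q̇.
τ = M/ṁ = 89.855 min; T_ss = T_in + Q̇/(ṁ c_p) = 29.6 + 136/(13.8·4.13) = 31.986 °C.
Solution: T(t) = T_ss + (T₀ − T_ss) e^(−t/τ).
T(51.0) = 31.986 + (-16.586)·e^(−51.0/89.855) = 31.986 + (-16.586)·0.56690 = 22.584 °C.

22.6 °C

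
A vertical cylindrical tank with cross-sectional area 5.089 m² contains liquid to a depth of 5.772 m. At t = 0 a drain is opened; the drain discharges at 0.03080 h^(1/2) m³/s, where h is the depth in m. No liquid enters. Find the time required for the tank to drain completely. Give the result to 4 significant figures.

793.9 s

With no inflow, A dh/dt = −0.03080 √h.
This is separable: 2 d(√h)/dt = −0.03080/A, so √h = √h₀ − (0.03080/(2A)) t.
Set h = 0: 2√h₀ = (0.03080/A) t_empty ⇒ t_empty = 2A√h₀/0.03080.
t_empty = 2·5.089·√5.772/0.03080 = 10.1780·2.40250/0.03080 = 793.917 s.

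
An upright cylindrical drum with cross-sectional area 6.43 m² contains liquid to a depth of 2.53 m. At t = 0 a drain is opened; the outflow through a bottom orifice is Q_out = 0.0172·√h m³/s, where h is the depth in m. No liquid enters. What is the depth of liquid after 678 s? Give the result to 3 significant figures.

A dh/dt = −Q_out = −0.0172 √h.
This is separable: 2 d(√h)/dt = −0.0172/A, so √h = √h₀ − (0.0172/(2A)) t.
√h = √2.53 − 0.0172·678/(2·6.43) = 1.5906 − 0.90681 = 0.68379.
h = 0.68379² = 0.46756 m.

0.468 m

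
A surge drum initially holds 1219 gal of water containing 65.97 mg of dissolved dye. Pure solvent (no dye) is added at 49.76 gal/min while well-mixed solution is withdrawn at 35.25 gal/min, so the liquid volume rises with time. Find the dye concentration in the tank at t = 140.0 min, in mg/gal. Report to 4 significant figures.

Total volume: dV/dt = Q_in − Q_out = 14.5100 gal/min, so V(t) = 1219 + 14.5100 t and V(140.0) = 3250.40 gal.
No dye enters, so dm/dt = −Q_out · (m/V).
Separate: dm/m = −Q_out dt/V(t) ⇒ ln(m/m₀) = −(Q_out/(Q_in−Q_out)) ln(V/V₀).
m = m₀ (V₀/V)^(Q_out/(Q_in−Q_out)) = 65.97 × (1219/3250.40)^(2.42936) = 6.08979 mg.
C = m/V = 6.08979/3250.40 = 0.00187355 mg/gal.

0.001874 mg/gal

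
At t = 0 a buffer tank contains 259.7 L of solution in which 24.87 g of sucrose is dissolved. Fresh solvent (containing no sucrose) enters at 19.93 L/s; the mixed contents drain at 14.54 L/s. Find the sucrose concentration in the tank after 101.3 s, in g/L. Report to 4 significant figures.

0.001456 g/L

Total volume: dV/dt = Q_in − Q_out = 5.39000 L/s, so V(t) = 259.7 + 5.39000 t and V(101.3) = 805.707 L.
No sucrose enters, so dm/dt = −Q_out · (m/V).
dm/m = −Q_out dt/(V₀ + 5.39000 t); integrating gives ln(m/m₀) = −(Q_out/(Q_in−Q_out)) ln(V/V₀).
m = m₀ (V₀/V)^(Q_out/(Q_in−Q_out)) = 24.87 × (259.7/805.707)^(2.69759) = 1.17289 g.
C = m/V = 1.17289/805.707 = 0.00145573 g/L.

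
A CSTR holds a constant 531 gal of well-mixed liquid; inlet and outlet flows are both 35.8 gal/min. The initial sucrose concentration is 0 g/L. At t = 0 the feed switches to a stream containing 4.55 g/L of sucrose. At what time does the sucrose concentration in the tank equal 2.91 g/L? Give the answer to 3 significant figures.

Mass balance on the solute (V constant): V dC/dt = Q(C_in − C), so τ = V/Q = 14.832 min.
C(t) = C_in + (C₀ − C_in) e^(−t/τ). Set C = 2.91 and solve for t:
e^(−t/τ) = (C − C_in)/(C₀ − C_in) = (2.91 − 4.55)/(0 − 4.55) = 0.36044
t = −τ ln(…) = 14.832 × 1.0204 = 15.135 min.

15.1 min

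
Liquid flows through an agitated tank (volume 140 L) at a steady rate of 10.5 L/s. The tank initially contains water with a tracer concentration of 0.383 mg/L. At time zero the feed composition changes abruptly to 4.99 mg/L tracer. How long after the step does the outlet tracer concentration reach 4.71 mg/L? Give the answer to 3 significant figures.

Unsteady species balance (constant V, well mixed): V dC/dt = Q(C_in − C), so τ = V/Q = 13.333 s.
C(t) = C_in + (C₀ − C_in) e^(−t/τ). Set C = 4.71 and solve for t:
e^(−t/τ) = (C − C_in)/(C₀ − C_in) = (4.71 − 4.99)/(0.383 − 4.99) = 0.060777
t = −τ ln(…) = 13.333 × 2.8005 = 37.341 s.

37.3 s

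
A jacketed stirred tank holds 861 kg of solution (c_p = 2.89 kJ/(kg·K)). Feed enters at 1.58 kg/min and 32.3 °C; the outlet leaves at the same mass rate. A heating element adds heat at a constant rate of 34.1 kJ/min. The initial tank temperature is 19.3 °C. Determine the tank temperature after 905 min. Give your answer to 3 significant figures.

M c_p dT/dt = ṁ c_p (T_in − T) + Q̇.
τ = M/ṁ = 544.94 min; T_ss = T_in + Q̇/(ṁ c_p) = 32.3 + 34.1/(1.58·2.89) = 39.768 °C.
Integrating: T(t) = T_ss + (T₀ − T_ss) e^(−t/τ).
T(905) = 39.768 + (-20.468)·e^(−905/544.94) = 39.768 + (-20.468)·0.19000 = 35.879 °C.

35.9 °C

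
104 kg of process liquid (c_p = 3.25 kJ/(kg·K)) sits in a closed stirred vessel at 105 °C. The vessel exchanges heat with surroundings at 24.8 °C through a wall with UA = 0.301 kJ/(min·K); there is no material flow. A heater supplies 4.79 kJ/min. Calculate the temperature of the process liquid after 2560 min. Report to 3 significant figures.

Heat balance on the well-mixed liquid: M c_p dT/dt = −UA(T − T_amb) + Q̇.
dT/dt = (T_ss − T)/τ with T_ss = T_amb + Q̇/UA = 24.8 + 4.79/0.301 = 40.714 °C, τ = M c_p/UA = 104·3.25/0.301 = 1122.9 min.
This is linear first-order; T(t) = T_ss + (T₀ − T_ss) e^(−t/τ).
T(2560) = 40.714 + (64.286)·0.10231 = 47.291 °C.

47.3 °C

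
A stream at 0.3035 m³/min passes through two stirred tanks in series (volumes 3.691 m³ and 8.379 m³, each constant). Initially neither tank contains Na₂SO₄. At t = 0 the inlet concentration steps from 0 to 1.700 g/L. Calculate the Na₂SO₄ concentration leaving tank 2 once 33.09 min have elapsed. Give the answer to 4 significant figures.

Each tank obeys Vᵢ dCᵢ/dt = Q(Cᵢ₋₁ − Cᵢ), so τᵢ = Vᵢ/Q.
τ₁ = 3.691/0.3035 = 12.1614 min; τ₂ = 8.379/0.3035 = 27.6079 min.
Tank 1: C₁ = C_in(1 − e^(−t/τ₁)). Tank 2 (τ₁ ≠ τ₂): C₂ = C_in[1 − (τ₁ e^(−t/τ₁) − τ₂ e^(−t/τ₂))/(τ₁ − τ₂)].
At t = 33.09: e^(−t/τ₁) = 0.0658160, e^(−t/τ₂) = 0.301625.
C₂ = 1.700·[1 − (12.1614·0.0658160 − 27.6079·0.301625)/(-15.4465)] = 1.700·0.512715 = 0.871616 g/L.

0.8716 g/L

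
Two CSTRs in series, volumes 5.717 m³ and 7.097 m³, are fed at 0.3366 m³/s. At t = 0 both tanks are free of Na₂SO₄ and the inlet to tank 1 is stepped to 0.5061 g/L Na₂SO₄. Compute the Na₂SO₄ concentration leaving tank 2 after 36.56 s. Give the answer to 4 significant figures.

0.2901 g/L

Species balance on tank i: dCᵢ/dt = (Cᵢ₋₁ − Cᵢ)/τᵢ with τᵢ = Vᵢ/Q.
τ₁ = 5.717/0.3366 = 16.9846 s; τ₂ = 7.097/0.3366 = 21.0844 s.
Solving the cascade with C₁(0)=C₂(0)=0 gives C₂(t) = C_in[1 − (τ₁ e^(−t/τ₁) − τ₂ e^(−t/τ₂))/(τ₁ − τ₂)].
At t = 36.56: e^(−t/τ₁) = 0.116188, e^(−t/τ₂) = 0.176579.
C₂ = 0.5061·[1 − (16.9846·0.116188 − 21.0844·0.176579)/(-4.09982)] = 0.5061·0.573235 = 0.290114 g/L.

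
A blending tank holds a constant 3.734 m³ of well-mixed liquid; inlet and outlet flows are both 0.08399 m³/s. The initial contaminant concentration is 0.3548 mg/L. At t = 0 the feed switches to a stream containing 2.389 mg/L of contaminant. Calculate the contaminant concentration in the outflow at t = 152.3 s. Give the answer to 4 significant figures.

2.323 mg/L

Transient balance on the dissolved component: V dC/dt = Q(C_in − C).
Rewrite as dC/dt + C/τ = C_in/τ, τ = V/Q = 44.4577 s.
C approaches C_in exponentially: C(t) = C_in + (C₀ − C_in) e^(−t/τ).
C(152.3) = 2.389 + (0.3548 − 2.389)·e^(−152.3/44.4577) = 2.389 + (-2.03420)·0.0325255 = 2.32284 mg/L.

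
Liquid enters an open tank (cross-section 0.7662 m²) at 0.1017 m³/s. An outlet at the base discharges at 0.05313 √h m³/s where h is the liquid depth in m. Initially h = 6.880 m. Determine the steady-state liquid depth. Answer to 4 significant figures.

3.664 m

A dh/dt = Q_in − 0.05313 √h. Steady state requires inflow = outflow:
Q_in = 0.05313 √h_ss ⇒ √h_ss = 0.1017/0.05313 = 1.91417.
h_ss = 1.91417² = 3.66406 m. (Since h₀ = 6.880 m > h_ss, the level will fall toward this value.)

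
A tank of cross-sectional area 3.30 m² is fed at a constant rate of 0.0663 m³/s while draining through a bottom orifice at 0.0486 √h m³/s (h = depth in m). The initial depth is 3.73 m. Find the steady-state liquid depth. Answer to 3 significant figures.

1.86 m

Volume balance on the tank: A dh/dt = Q_in − 0.0486 √h. At steady state dh/dt = 0:
Q_in = 0.0486 √h_ss ⇒ √h_ss = 0.0663/0.0486 = 1.3642.
h_ss = 1.3642² = 1.8610 m. (Since h₀ = 3.73 m > h_ss, the level will fall toward this value.)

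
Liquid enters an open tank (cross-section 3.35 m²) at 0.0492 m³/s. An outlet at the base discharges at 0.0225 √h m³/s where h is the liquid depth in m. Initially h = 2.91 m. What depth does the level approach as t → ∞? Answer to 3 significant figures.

4.78 m

Level balance: A dh/dt = 0.0492 − 0.0225 √h. Setting dh/dt = 0:
Q_in = 0.0225 √h_ss ⇒ √h_ss = 0.0492/0.0225 = 2.1867.
h_ss = 2.1867² = 4.7815 m. (Since h₀ = 2.91 m < h_ss, the level will rise toward this value.)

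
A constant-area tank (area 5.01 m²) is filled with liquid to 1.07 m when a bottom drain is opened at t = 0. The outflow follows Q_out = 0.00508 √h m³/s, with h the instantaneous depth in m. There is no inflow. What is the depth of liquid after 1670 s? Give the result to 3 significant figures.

With no inflow, A dh/dt = −0.00508 √h.
Separate and integrate: 2(√h − √h₀) = −(0.00508/A) t.
√h = √1.07 − 0.00508·1670/(2·5.01) = 1.0344 − 0.84667 = 0.18774.
h = 0.18774² = 0.035247 m.

0.0352 m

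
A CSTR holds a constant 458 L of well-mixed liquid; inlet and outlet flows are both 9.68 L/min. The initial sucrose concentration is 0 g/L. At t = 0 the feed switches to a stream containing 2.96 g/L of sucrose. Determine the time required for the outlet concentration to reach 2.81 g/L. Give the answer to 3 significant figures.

141 min

Species balance: V dC/dt = Q(C_in − C) ⇒ τ = V/Q = 47.314 min.
C(t) = C_in + (C₀ − C_in) e^(−t/τ). Set C = 2.81 and solve for t:
e^(−t/τ) = (C − C_in)/(C₀ − C_in) = (2.81 − 2.96)/(0 − 2.96) = 0.050676
t = −τ ln(…) = 47.314 × 2.9823 = 141.11 min.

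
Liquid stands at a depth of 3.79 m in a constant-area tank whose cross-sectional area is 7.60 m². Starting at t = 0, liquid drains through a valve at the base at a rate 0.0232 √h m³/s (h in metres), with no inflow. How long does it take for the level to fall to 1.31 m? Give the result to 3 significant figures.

A dh/dt = −Q_out = −0.0232 √h.
Separate and integrate: 2(√h − √h₀) = −(0.0232/A) t.
t = 2A(√h₀ − √h)/0.0232 = 2·7.60·(√3.79 − √1.31)/0.0232
  = 15.200 × (1.9468 − 1.1446) / 0.0232 = 525.61 s.

526 s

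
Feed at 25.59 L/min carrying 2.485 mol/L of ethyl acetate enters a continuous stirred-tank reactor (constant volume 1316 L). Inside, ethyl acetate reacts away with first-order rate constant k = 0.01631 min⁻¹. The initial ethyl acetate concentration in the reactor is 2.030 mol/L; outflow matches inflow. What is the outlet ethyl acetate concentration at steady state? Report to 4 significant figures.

1.351 mol/L

V dC/dt = Q(C_in − C) − k V C.
Steady state (dC/dt = 0): C_ss = Q C_in/(Q + kV) = C_in/(1 + kV/Q).
C_ss = 25.59·2.485/(25.59 + 0.01631·1316) = 63.5911/47.0540 = 1.35145 mol/L.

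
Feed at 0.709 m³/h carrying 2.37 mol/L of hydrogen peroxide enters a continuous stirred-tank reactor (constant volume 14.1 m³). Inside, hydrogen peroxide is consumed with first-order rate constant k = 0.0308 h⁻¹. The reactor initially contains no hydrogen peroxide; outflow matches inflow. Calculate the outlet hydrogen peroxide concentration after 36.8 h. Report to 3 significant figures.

1.40 mol/L

V dC/dt = Q(C_in − C) − k V C.
This is linear with rate a = Q/V + k = 0.081084 h⁻¹.
C_ss = Q C_in/(Q + kV) = 1.4697 mol/L; C(t) = C_ss + (C₀ − C_ss) e^(−a t).
C(36.8) = 1.4697 + (-1.4697)·e^(−0.081084·36.8) = 1.4697 + (-1.4697)·0.050596 = 1.3954 mol/L.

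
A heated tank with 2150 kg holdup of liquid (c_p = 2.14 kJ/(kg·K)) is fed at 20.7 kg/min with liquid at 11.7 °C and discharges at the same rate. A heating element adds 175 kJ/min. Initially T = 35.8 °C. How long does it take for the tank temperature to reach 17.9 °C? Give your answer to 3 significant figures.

Unsteady energy balance on the tank contents: M c_p dT/dt = ṁ c_p (T_in − T) + 175.
τ = M/ṁ = 103.86 min; T_ss = T_in + Q̇/(ṁ c_p) = 15.651 °C.
T(t) = T_ss + (T₀ − T_ss) e^(−t/τ). Set T = 17.9:
e^(−t/τ) = (17.9 − 15.651)/(35.8 − 15.651) = 0.11164
t = −103.86 · ln(0.11164) = 227.72 min.

228 min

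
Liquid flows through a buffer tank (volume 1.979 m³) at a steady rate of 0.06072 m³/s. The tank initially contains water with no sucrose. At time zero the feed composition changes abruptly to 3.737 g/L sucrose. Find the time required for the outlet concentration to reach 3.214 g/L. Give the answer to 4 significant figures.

64.09 s

Species balance: V dC/dt = Q(C_in − C) ⇒ τ = V/Q = 32.5922 s.
C(t) = C_in + (C₀ − C_in) e^(−t/τ). Set C = 3.214 and solve for t:
e^(−t/τ) = (C − C_in)/(C₀ − C_in) = (3.214 − 3.737)/(0 − 3.737) = 0.139952
t = −τ ln(…) = 32.5922 × 1.96646 = 64.0912 s.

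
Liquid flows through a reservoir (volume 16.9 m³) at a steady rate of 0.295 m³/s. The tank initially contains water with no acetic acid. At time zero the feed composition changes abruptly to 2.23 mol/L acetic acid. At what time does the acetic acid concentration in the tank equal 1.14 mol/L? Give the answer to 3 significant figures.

41.0 s

Species balance: V dC/dt = Q(C_in − C) ⇒ τ = V/Q = 57.288 s.
C(t) = C_in + (C₀ − C_in) e^(−t/τ). Set C = 1.14 and solve for t:
e^(−t/τ) = (C − C_in)/(C₀ − C_in) = (1.14 − 2.23)/(0 − 2.23) = 0.48879
t = −τ ln(…) = 57.288 × 0.71582 = 41.008 s.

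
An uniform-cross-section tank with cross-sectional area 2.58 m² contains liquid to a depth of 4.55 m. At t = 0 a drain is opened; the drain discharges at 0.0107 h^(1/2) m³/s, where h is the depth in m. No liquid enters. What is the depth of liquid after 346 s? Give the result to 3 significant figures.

2.00 m

A dh/dt = −Q_out = −0.0107 √h.
∫ h^(−1/2) dh = −(0.0107/A) ∫ dt, giving 2√h = 2√h₀ − (0.0107/A) t.
√h = √4.55 − 0.0107·346/(2·2.58) = 2.1331 − 0.71748 = 1.4156.
h = 1.4156² = 2.0039 m.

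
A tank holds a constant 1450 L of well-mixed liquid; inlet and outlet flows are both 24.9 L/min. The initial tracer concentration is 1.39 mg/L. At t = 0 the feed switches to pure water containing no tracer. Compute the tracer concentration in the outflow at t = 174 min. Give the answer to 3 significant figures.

Unsteady species balance (constant V, well mixed): V dC/dt = Q(C_in − C).
So dC/dt = (C_in − C)/τ with τ = V/Q = 1450/24.9 = 58.233 min.
C approaches C_in exponentially: C(t) = C_in + (C₀ − C_in) e^(−t/τ).
C(174) = 0 + (1.39 − 0)·e^(−174/58.233) = 0 + (1.3900)·0.050388 = 0.070039 mg/L.

0.0700 mg/L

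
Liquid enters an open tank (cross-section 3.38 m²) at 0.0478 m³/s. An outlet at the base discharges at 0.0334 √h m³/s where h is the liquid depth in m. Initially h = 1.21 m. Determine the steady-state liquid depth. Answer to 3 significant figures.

2.05 m

A dh/dt = Q_in − 0.0334 √h. Steady state requires inflow = outflow:
Q_in = 0.0334 √h_ss ⇒ √h_ss = 0.0478/0.0334 = 1.4311.
h_ss = 1.4311² = 2.0482 m. (Since h₀ = 1.21 m < h_ss, the level will rise toward this value.)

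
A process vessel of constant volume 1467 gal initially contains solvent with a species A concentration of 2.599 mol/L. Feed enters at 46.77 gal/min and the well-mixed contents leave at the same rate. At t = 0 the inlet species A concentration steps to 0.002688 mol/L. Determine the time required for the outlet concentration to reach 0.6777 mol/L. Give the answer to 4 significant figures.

Accumulation = in − out for the solute gives V dC/dt = Q(C_in − C), so τ = V/Q = 31.3663 min.
C(t) = C_in + (C₀ − C_in) e^(−t/τ). Set C = 0.6777 and solve for t:
e^(−t/τ) = (C − C_in)/(C₀ − C_in) = (0.6777 − 0.002688)/(2.599 − 0.002688) = 0.259989
t = −τ ln(…) = 31.3663 × 1.34712 = 42.2540 min.

42.25 min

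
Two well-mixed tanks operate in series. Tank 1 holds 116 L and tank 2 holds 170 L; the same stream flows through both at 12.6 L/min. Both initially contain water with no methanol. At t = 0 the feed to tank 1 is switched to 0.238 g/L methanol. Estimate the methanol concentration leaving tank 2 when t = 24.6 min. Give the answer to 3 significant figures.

Species balance on tank i: dCᵢ/dt = (Cᵢ₋₁ − Cᵢ)/τᵢ with τᵢ = Vᵢ/Q.
τ₁ = 116/12.6 = 9.2063 min; τ₂ = 170/12.6 = 13.492 min.
Solving the cascade with C₁(0)=C₂(0)=0 gives C₂(t) = C_in[1 − (τ₁ e^(−t/τ₁) − τ₂ e^(−t/τ₂))/(τ₁ − τ₂)].
At t = 24.6: e^(−t/τ₁) = 0.069109, e^(−t/τ₂) = 0.16149.
C₂ = 0.238·[1 − (9.2063·0.069109 − 13.492·0.16149)/(-4.2857)] = 0.238·0.64005 = 0.15233 g/L.

0.152 g/L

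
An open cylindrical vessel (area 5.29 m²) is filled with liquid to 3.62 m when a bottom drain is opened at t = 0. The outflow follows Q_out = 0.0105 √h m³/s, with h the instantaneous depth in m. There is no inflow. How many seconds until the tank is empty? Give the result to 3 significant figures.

1920 s

A dh/dt = −Q_out = −0.0105 √h.
This is separable: 2 d(√h)/dt = −0.0105/A, so √h = √h₀ − (0.0105/(2A)) t.
Tank is empty when √h = 0: t_empty = 2A√h₀/0.0105.
t_empty = 2·5.29·√3.62/0.0105 = 10.580·1.9026/0.0105 = 1917.1 s.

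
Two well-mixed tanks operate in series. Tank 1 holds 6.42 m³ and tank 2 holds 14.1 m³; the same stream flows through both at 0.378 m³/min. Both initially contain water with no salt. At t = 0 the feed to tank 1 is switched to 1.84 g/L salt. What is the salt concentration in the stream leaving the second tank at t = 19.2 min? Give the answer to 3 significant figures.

Each tank obeys Vᵢ dCᵢ/dt = Q(Cᵢ₋₁ − Cᵢ), so τᵢ = Vᵢ/Q.
τ₁ = 6.42/0.378 = 16.984 min; τ₂ = 14.1/0.378 = 37.302 min.
Solving the cascade with C₁(0)=C₂(0)=0 gives C₂(t) = C_in[1 − (τ₁ e^(−t/τ₁) − τ₂ e^(−t/τ₂))/(τ₁ − τ₂)].
At t = 19.2: e^(−t/τ₁) = 0.32288, e^(−t/τ₂) = 0.59767.
C₂ = 1.84·[1 − (16.984·0.32288 − 37.302·0.59767)/(-20.317)] = 1.84·0.17263 = 0.31764 g/L.

0.318 g/L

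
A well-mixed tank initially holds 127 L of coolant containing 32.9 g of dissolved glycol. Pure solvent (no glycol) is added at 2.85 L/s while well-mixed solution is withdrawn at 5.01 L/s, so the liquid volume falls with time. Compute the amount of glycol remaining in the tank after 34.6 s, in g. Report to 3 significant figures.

Let m(t) be the amount of glycol. Volume: V(t) = V₀ + (Q_in − Q_out) t = 127 − 2.1600 t; V(34.6) = 52.264 L.
No glycol enters, so dm/dt = −Q_out · (m/V).
Separate: dm/m = −Q_out dt/V(t) ⇒ ln(m/m₀) = −(Q_out/(Q_in−Q_out)) ln(V/V₀).
m = m₀ (V₀/V)^(Q_out/(Q_in−Q_out)) = 32.9 × (127/52.264)^(-2.3194) = 4.1958 g.

4.20 g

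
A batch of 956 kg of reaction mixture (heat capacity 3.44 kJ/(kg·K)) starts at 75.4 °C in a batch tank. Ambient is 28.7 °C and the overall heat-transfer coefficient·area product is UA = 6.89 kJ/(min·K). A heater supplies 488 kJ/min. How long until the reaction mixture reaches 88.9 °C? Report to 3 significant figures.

Heat balance on the well-mixed liquid: M c_p dT/dt = −UA(T − T_amb) + Q̇.
τ = M c_p/UA = 477.31 min; T_ss = T_amb + Q̇/UA = 28.7 + 488/6.89 = 99.527 °C.
T(t) = T_ss + (T₀ − T_ss)e^(−t/τ); set T = 88.9:
t = −τ ln[(T − T_ss)/(T₀ − T_ss)] = −477.31 · ln(0.44047) = 391.35 min.

391 min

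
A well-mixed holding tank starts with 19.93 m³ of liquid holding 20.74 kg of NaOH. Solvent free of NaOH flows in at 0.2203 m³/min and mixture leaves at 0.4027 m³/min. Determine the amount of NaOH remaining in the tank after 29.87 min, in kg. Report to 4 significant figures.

Total volume: dV/dt = Q_in − Q_out = -0.182400 m³/min, so V(t) = 19.93 − 0.182400 t and V(29.87) = 14.4817 m³.
Species balance (pure solvent in): dm/dt = −Q_out · m/V(t).
Separate: dm/m = −Q_out dt/V(t) ⇒ ln(m/m₀) = −(Q_out/(Q_in−Q_out)) ln(V/V₀).
m = m₀ (V₀/V)^(Q_out/(Q_in−Q_out)) = 20.74 × (19.93/14.4817)^(-2.20779) = 10.2475 kg.

10.25 kg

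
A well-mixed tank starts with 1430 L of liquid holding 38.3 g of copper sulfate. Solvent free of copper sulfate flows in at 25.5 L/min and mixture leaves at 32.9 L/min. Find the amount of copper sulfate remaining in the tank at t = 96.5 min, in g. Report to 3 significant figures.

Let m(t) be the amount of copper sulfate. Volume: V(t) = V₀ + (Q_in − Q_out) t = 1430 − 7.4000 t; V(96.5) = 715.90 L.
No copper sulfate enters, so dm/dt = −Q_out · (m/V).
Separate: dm/m = −Q_out dt/V(t) ⇒ ln(m/m₀) = −(Q_out/(Q_in−Q_out)) ln(V/V₀).
m = m₀ (V₀/V)^(Q_out/(Q_in−Q_out)) = 38.3 × (1430/715.90)^(-4.4459) = 1.7671 g.

1.77 g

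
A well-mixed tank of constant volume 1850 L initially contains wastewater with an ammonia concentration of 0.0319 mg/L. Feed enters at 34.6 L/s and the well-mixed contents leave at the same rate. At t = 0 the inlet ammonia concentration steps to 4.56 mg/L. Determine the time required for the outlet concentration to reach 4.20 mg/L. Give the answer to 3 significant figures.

135 s

Mass balance on the solute (V constant): V dC/dt = Q(C_in − C), so τ = V/Q = 53.468 s.
C(t) = C_in + (C₀ − C_in) e^(−t/τ). Set C = 4.20 and solve for t:
e^(−t/τ) = (C − C_in)/(C₀ − C_in) = (4.20 − 4.56)/(0.0319 − 4.56) = 0.079504
t = −τ ln(…) = 53.468 × 2.5320 = 135.38 s.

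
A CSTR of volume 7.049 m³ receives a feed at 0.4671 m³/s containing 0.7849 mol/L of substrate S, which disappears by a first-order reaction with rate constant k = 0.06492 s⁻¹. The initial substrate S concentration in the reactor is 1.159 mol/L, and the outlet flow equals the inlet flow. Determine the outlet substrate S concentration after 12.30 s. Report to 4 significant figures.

0.5483 mol/L

Accumulation = in − out − consumed: V dC/dt = Q C_in − Q C − k V C.
This is linear with rate a = Q/V + k = 0.131185 s⁻¹.
C_ss = Q C_in/(Q + kV) = 0.396473 mol/L; C(t) = C_ss + (C₀ − C_ss) e^(−a t).
C(12.30) = 0.396473 + (0.762527)·e^(−0.131185·12.30) = 0.396473 + (0.762527)·0.199175 = 0.548349 mol/L.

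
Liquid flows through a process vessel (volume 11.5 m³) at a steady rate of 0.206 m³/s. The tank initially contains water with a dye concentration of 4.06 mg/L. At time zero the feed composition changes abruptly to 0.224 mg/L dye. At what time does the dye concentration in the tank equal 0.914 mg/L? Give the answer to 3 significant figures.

95.8 s

Unsteady species balance (constant V, well mixed): V dC/dt = Q(C_in − C), so τ = V/Q = 55.825 s.
C(t) = C_in + (C₀ − C_in) e^(−t/τ). Set C = 0.914 and solve for t:
e^(−t/τ) = (C − C_in)/(C₀ − C_in) = (0.914 − 0.224)/(4.06 − 0.224) = 0.17987
t = −τ ln(…) = 55.825 × 1.7155 = 95.768 s.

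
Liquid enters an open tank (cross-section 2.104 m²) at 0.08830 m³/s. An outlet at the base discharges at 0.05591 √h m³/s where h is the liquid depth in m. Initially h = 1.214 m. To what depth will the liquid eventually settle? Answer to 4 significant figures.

2.494 m

Unsteady balance on liquid volume: A dh/dt = Q_in − 0.05591 √h. At steady state dh/dt = 0:
Q_in = 0.05591 √h_ss ⇒ √h_ss = 0.08830/0.05591 = 1.57932.
h_ss = 1.57932² = 2.49426 m. (Since h₀ = 1.214 m < h_ss, the level will rise toward this value.)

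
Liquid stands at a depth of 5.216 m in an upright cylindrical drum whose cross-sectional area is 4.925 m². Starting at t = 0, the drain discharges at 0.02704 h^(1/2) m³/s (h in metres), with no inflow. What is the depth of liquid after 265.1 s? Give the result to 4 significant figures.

2.421 m

With no inflow, A dh/dt = −0.02704 √h.
Separate and integrate: 2(√h − √h₀) = −(0.02704/A) t.
√h = √5.216 − 0.02704·265.1/(2·4.925) = 2.28386 − 0.727747 = 1.55611.
h = 1.55611² = 2.42148 m.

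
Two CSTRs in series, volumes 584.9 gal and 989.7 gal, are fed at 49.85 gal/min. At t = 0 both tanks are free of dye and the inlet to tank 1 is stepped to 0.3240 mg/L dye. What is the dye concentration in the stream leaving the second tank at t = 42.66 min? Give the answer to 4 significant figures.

0.2440 mg/L

Time constants: τᵢ = Vᵢ/Q for each well-mixed tank.
τ₁ = 584.9/49.85 = 11.7332 min; τ₂ = 989.7/49.85 = 19.8536 min.
Solving the cascade with C₁(0)=C₂(0)=0 gives C₂(t) = C_in[1 − (τ₁ e^(−t/τ₁) − τ₂ e^(−t/τ₂))/(τ₁ − τ₂)].
At t = 42.66: e^(−t/τ₁) = 0.0263619, e^(−t/τ₂) = 0.116632.
C₂ = 0.3240·[1 − (11.7332·0.0263619 − 19.8536·0.116632)/(-8.12036)] = 0.3240·0.752936 = 0.243951 mg/L.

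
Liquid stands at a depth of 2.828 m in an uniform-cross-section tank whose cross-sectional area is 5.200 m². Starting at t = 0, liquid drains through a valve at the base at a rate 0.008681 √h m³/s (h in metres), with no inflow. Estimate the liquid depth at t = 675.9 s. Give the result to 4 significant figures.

1.249 m

With no inflow, A dh/dt = −0.008681 √h.
∫ h^(−1/2) dh = −(0.008681/A) ∫ dt, giving 2√h = 2√h₀ − (0.008681/A) t.
√h = √2.828 − 0.008681·675.9/(2·5.200) = 1.68167 − 0.564182 = 1.11748.
h = 1.11748² = 1.24877 m.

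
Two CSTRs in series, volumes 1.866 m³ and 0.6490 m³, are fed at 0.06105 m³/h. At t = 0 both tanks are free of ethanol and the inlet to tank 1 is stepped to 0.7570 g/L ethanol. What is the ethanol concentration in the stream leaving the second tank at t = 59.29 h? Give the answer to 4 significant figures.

Each tank obeys Vᵢ dCᵢ/dt = Q(Cᵢ₋₁ − Cᵢ), so τᵢ = Vᵢ/Q.
τ₁ = 1.866/0.06105 = 30.5651 h; τ₂ = 0.6490/0.06105 = 10.6306 h.
Tank 1: C₁ = C_in(1 − e^(−t/τ₁)). Tank 2 (τ₁ ≠ τ₂): C₂ = C_in[1 − (τ₁ e^(−t/τ₁) − τ₂ e^(−t/τ₂))/(τ₁ − τ₂)].
At t = 59.29: e^(−t/τ₁) = 0.143734, e^(−t/τ₂) = 0.00378284.
C₂ = 0.7570·[1 − (30.5651·0.143734 − 10.6306·0.00378284)/(19.9345)] = 0.7570·0.781634 = 0.591697 g/L.

0.5917 g/L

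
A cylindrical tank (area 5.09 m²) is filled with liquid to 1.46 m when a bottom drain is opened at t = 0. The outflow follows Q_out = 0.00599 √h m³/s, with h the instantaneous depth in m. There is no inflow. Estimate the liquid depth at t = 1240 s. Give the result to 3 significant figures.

0.229 m

A dh/dt = −Q_out = −0.00599 √h.
This is separable: 2 d(√h)/dt = −0.00599/A, so √h = √h₀ − (0.00599/(2A)) t.
√h = √1.46 − 0.00599·1240/(2·5.09) = 1.2083 − 0.72963 = 0.47868.
h = 0.47868² = 0.22913 m.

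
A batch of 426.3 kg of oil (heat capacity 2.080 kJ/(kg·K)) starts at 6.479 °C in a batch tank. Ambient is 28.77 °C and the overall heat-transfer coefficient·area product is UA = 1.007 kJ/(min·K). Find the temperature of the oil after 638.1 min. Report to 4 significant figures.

17.97 °C

M c_p dT/dt = −UA(T − T_amb).
dT/dt = (T_ss − T)/τ with T_ss = T_amb = 28.7700 °C, τ = M c_p/UA = 426.3·2.080/1.007 = 880.540 min.
This is linear first-order; T(t) = T_ss + (T₀ − T_ss) e^(−t/τ).
T(638.1) = 28.7700 + (-22.2910)·0.484485 = 17.9703 °C.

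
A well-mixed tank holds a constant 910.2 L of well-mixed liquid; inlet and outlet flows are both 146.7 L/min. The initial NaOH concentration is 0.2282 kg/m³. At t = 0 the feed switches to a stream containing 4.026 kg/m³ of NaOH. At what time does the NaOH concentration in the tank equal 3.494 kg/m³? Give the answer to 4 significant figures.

12.20 min

Accumulation = in − out for the solute gives V dC/dt = Q(C_in − C), so τ = V/Q = 6.20450 min.
C(t) = C_in + (C₀ − C_in) e^(−t/τ). Set C = 3.494 and solve for t:
e^(−t/τ) = (C − C_in)/(C₀ − C_in) = (3.494 − 4.026)/(0.2282 − 4.026) = 0.140081
t = −τ ln(…) = 6.20450 × 1.96553 = 12.1952 min.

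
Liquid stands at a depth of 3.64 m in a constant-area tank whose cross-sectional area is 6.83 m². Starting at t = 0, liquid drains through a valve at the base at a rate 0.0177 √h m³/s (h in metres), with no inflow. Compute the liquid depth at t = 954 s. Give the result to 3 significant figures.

0.451 m

A dh/dt = −Q_out = −0.0177 √h.
Separate and integrate: 2(√h − √h₀) = −(0.0177/A) t.
√h = √3.64 − 0.0177·954/(2·6.83) = 1.9079 − 1.2361 = 0.67173.
h = 0.67173² = 0.45122 m.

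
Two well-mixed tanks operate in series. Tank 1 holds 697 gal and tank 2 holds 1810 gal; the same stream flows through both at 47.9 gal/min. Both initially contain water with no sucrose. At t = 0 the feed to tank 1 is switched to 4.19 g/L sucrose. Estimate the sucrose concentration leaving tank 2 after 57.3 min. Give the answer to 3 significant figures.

Species balance on tank i: dCᵢ/dt = (Cᵢ₋₁ − Cᵢ)/τᵢ with τᵢ = Vᵢ/Q.
τ₁ = 697/47.9 = 14.551 min; τ₂ = 1810/47.9 = 37.787 min.
Tank 1: C₁ = C_in(1 − e^(−t/τ₁)). Tank 2 (τ₁ ≠ τ₂): C₂ = C_in[1 − (τ₁ e^(−t/τ₁) − τ₂ e^(−t/τ₂))/(τ₁ − τ₂)].
At t = 57.3: e^(−t/τ₁) = 0.019490, e^(−t/τ₂) = 0.21950.
C₂ = 4.19·[1 − (14.551·0.019490 − 37.787·0.21950)/(-23.236)] = 4.19·0.65524 = 2.7455 g/L.

2.75 g/L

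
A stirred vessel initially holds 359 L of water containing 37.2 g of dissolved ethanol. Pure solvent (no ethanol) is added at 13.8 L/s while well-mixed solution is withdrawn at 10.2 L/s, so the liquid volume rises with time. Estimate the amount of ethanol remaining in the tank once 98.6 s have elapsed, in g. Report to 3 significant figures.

5.30 g

Let m(t) be the amount of ethanol. Volume: V(t) = V₀ + (Q_in − Q_out) t = 359 + 3.6000 t; V(98.6) = 713.96 L.
Species balance (pure solvent in): dm/dt = −Q_out · m/V(t).
Separate: dm/m = −Q_out dt/V(t) ⇒ ln(m/m₀) = −(Q_out/(Q_in−Q_out)) ln(V/V₀).
m = m₀ (V₀/V)^(Q_out/(Q_in−Q_out)) = 37.2 × (359/713.96)^(2.8333) = 5.3036 g.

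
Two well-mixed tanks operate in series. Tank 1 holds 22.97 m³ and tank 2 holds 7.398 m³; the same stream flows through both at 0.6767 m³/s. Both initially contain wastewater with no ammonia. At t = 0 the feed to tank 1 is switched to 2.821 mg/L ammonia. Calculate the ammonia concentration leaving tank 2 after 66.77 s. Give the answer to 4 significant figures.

2.242 mg/L

Each tank obeys Vᵢ dCᵢ/dt = Q(Cᵢ₋₁ − Cᵢ), so τᵢ = Vᵢ/Q.
τ₁ = 22.97/0.6767 = 33.9441 s; τ₂ = 7.398/0.6767 = 10.9325 s.
Tank 1: C₁ = C_in(1 − e^(−t/τ₁)). Tank 2 (τ₁ ≠ τ₂): C₂ = C_in[1 − (τ₁ e^(−t/τ₁) − τ₂ e^(−t/τ₂))/(τ₁ − τ₂)].
At t = 66.77: e^(−t/τ₁) = 0.139868, e^(−t/τ₂) = 0.00222612.
C₂ = 2.821·[1 − (33.9441·0.139868 − 10.9325·0.00222612)/(23.0117)] = 2.821·0.794740 = 2.24196 mg/L.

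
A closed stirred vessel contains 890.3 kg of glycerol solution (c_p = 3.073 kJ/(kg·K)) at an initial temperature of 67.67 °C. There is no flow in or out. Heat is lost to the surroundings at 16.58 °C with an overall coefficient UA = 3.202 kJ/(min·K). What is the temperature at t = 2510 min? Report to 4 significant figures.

Lumped-capacitance energy balance: M c_p dT/dt = UA(T_amb − T).
dT/dt = (T_ss − T)/τ with T_ss = T_amb = 16.5800 °C, τ = M c_p/UA = 890.3·3.073/3.202 = 854.432 min.
Solution: T(t) = T_ss + (T₀ − T_ss) e^(−t/τ).
T(2510) = 16.5800 + (51.0900)·0.0529915 = 19.2873 °C.

19.29 °C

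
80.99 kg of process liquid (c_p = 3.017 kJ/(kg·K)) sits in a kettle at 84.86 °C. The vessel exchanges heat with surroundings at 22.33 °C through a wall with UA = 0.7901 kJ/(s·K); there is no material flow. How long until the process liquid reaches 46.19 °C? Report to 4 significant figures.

298.0 s

Unsteady energy balance on the tank contents: M c_p dT/dt = −UA(T − T_amb).
τ = M c_p/UA = 309.261 s; T_ss = T_amb = 22.3300 °C.
T(t) = T_ss + (T₀ − T_ss)e^(−t/τ); set T = 46.19:
t = −τ ln[(T − T_ss)/(T₀ − T_ss)] = −309.261 · ln(0.381577) = 297.955 s.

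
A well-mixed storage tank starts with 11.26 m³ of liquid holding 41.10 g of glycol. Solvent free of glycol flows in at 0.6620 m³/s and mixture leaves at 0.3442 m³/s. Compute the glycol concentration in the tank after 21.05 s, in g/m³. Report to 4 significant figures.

1.382 g/m³

Let m(t) be the amount of glycol. Volume: V(t) = V₀ + (Q_in − Q_out) t = 11.26 + 0.317800 t; V(21.05) = 17.9497 m³.
Species balance (pure solvent in): dm/dt = −Q_out · m/V(t).
dm/m = −Q_out dt/(V₀ + 0.317800 t); integrating gives ln(m/m₀) = −(Q_out/(Q_in−Q_out)) ln(V/V₀).
m = m₀ (V₀/V)^(Q_out/(Q_in−Q_out)) = 41.10 × (11.26/17.9497)^(1.08307) = 24.8027 g.
C = m/V = 24.8027/17.9497 = 1.38179 g/m³.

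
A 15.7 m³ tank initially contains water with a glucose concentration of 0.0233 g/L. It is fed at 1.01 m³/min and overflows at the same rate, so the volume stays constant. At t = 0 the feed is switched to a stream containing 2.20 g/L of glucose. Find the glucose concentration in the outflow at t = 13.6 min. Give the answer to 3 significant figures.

1.29 g/L

Accumulation = in − out for the solute gives V dC/dt = Q(C_in − C).
So dC/dt = (C_in − C)/τ with τ = V/Q = 15.7/1.01 = 15.545 min.
C approaches C_in exponentially: C(t) = C_in + (C₀ − C_in) e^(−t/τ).
C(13.6) = 2.20 + (0.0233 − 2.20)·e^(−13.6/15.545) = 2.20 + (-2.1767)·0.41690 = 1.2925 g/L.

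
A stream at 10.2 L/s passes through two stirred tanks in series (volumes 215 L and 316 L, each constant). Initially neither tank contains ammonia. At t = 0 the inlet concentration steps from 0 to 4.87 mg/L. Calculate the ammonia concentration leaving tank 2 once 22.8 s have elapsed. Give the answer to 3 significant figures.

1.09 mg/L

Species balance on tank i: dCᵢ/dt = (Cᵢ₋₁ − Cᵢ)/τᵢ with τᵢ = Vᵢ/Q.
τ₁ = 215/10.2 = 21.078 s; τ₂ = 316/10.2 = 30.980 s.
Solving the cascade with C₁(0)=C₂(0)=0 gives C₂(t) = C_in[1 − (τ₁ e^(−t/τ₁) − τ₂ e^(−t/τ₂))/(τ₁ − τ₂)].
At t = 22.8: e^(−t/τ₁) = 0.33903, e^(−t/τ₂) = 0.47905.
C₂ = 4.87·[1 − (21.078·0.33903 − 30.980·0.47905)/(-9.9020)] = 4.87·0.22288 = 1.0854 mg/L.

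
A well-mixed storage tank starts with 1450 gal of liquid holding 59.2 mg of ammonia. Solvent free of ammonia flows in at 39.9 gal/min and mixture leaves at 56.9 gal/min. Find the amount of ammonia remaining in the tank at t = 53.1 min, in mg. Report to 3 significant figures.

Let m(t) be the amount of ammonia. Volume: V(t) = V₀ + (Q_in − Q_out) t = 1450 − 17.000 t; V(53.1) = 547.30 gal.
No ammonia enters, so dm/dt = −Q_out · (m/V).
dm/m = −Q_out dt/(V₀ − 17.000 t); integrating gives ln(m/m₀) = −(Q_out/(Q_in−Q_out)) ln(V/V₀).
m = m₀ (V₀/V)^(Q_out/(Q_in−Q_out)) = 59.2 × (1450/547.30)^(-3.3471) = 2.2701 mg.

2.27 mg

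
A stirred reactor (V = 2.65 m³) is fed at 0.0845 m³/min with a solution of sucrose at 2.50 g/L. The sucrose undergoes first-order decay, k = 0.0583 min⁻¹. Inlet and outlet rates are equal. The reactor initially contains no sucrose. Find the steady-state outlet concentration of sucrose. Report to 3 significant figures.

Species balance: V dC/dt = Q C_in − Q C − k V C.
Steady state (dC/dt = 0): C_ss = Q C_in/(Q + kV) = C_in/(1 + kV/Q).
C_ss = 0.0845·2.50/(0.0845 + 0.0583·2.65) = 0.21125/0.23900 = 0.88391 g/L.

0.884 g/L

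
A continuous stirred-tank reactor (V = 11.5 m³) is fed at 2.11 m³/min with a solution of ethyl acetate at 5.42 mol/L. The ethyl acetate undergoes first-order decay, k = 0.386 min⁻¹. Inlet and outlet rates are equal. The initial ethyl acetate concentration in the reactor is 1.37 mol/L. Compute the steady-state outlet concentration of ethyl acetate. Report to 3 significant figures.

Species balance: V dC/dt = Q C_in − Q C − k V C.
At steady state: 0 = Q C_in − (Q + kV) C_ss, so C_ss = Q C_in/(Q + kV).
C_ss = 2.11·5.42/(2.11 + 0.386·11.5) = 11.436/6.5490 = 1.7463 mol/L.

1.75 mol/L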